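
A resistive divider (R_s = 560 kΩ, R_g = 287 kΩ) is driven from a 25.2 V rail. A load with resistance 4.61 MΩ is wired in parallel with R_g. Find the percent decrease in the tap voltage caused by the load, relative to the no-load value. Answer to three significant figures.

3.95 %

The divider's output (Thévenin) resistance is R_s‖R_g = 189.8 kΩ.
Fractional drop under load = R_th/(R_th + R_L) = 189.8 / (189.8 + 4610) = 0.03953.
So the output falls by 3.95 %.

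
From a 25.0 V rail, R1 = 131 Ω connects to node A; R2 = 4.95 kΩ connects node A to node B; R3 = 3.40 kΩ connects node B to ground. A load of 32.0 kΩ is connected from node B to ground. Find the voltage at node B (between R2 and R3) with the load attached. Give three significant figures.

At node B, R3 is in parallel with the load: R3‖R_L = 3073 Ω.
Below node A the resistance is R2 + (R3‖R_L) = 8023 Ω, so V_A = 25.0 × 8023/8154 = 24.60 V.
Then V_B = V_A × (R3‖R_L)/(R2 + R3‖R_L) = 24.60 × 3073/8023 = 9.42 V.

V ≈ 9.42 V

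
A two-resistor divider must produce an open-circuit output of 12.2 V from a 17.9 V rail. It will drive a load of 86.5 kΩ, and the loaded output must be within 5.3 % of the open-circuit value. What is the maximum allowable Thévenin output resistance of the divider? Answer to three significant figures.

Loading drop = R_th/(R_th + R_L) ≤ 0.0530, so R_th ≤ R_L · ε/(1−ε) = 86.5 kΩ × 0.0530/0.9470 = 4.84 kΩ.

R_th ≤ 4.84 kΩ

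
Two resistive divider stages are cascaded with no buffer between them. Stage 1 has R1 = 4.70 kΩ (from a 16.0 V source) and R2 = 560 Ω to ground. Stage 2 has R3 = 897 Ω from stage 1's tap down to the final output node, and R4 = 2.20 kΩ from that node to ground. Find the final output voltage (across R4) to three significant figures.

Stage 2 presents R3+R4 = 3097 Ω as a load on stage 1's tap.
Stage 1's lower leg becomes R2‖(R3+R4) = 474.2 Ω, so V_mid = 16.0 × 474.2/5174 = 1.466 V.
Stage 2 is itself unloaded: V_out = V_mid × R4/(R3+R4) = 1.466 × 2200/3097 = 1.04 V.

V_out ≈ 1.04 V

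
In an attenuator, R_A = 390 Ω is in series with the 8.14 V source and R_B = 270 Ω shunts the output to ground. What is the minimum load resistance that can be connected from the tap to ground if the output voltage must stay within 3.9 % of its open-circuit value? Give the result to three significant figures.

R_L(min) ≈ 3.93 kΩ

Output resistance R_th = R_A‖R_B = (390 × 270)/660.0 = 159.5 Ω.
The fractional drop is R_th/(R_th + R_L); requiring this ≤ 0.0390 gives R_L ≥ R_th(1/0.0390 − 1) = 159.5 × 24.64 = 3.93 kΩ.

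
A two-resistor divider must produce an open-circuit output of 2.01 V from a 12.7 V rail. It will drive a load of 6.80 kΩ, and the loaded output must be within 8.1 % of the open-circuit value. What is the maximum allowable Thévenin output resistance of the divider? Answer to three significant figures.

Loading drop = R_th/(R_th + R_L) ≤ 0.0810, so R_th ≤ R_L · ε/(1−ε) = 6.80 kΩ × 0.0810/0.9190 = 599 Ω.
(Any R1, R2 with R2/(R1+R2) = 0.158 and R1‖R2 ≤ 599 Ω will meet the spec.)

R_th ≤ 599 Ω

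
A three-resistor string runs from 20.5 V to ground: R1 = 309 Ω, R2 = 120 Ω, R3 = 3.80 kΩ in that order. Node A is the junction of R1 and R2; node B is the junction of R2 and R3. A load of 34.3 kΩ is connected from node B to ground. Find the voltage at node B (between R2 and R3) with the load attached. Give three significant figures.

V ≈ 18.2 V

At node B, R3 is in parallel with the load: R3‖R_L = 3421 Ω.
Below node A the resistance is R2 + (R3‖R_L) = 3541 Ω, so V_A = 20.5 × 3541/3850 = 18.85 V.
Then V_B = V_A × (R3‖R_L)/(R2 + R3‖R_L) = 18.85 × 3421/3541 = 18.2 V.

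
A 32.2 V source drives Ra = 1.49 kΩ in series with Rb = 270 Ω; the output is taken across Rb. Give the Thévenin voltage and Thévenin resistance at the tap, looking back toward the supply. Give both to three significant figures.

V_th is the open-circuit tap voltage: 32.2 × 270/(1490 + 270) = 4.94 V.
With the supply zeroed, Ra and Rb appear in parallel from the tap: R_th = Ra‖Rb = (1490 × 270)/1760 = 229 Ω.

V_th = 4.94 V, R_th = 229 Ω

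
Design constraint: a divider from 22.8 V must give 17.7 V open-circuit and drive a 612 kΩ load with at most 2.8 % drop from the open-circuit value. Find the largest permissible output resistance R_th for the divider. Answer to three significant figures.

R_th ≤ 17.6 kΩ

Loading drop = R_th/(R_th + R_L) ≤ 0.0280, so R_th ≤ R_L · ε/(1−ε) = 612 kΩ × 0.0280/0.9720 = 17.6 kΩ.
(Any R1, R2 with R2/(R1+R2) = 0.776 and R1‖R2 ≤ 17.6 kΩ will meet the spec.)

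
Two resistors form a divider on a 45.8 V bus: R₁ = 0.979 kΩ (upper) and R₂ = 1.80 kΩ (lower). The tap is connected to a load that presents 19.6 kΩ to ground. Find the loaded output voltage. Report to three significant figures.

V_out ≈ 28.7 V

The load sits in parallel with R₂: R₂‖R_L = (1800 × 19600) / (1800 + 19600) = 1649 Ω.
V_out = 45.8 × 1649 / (979 + 1649) = 45.8 × 1649/2628 = 28.7 V.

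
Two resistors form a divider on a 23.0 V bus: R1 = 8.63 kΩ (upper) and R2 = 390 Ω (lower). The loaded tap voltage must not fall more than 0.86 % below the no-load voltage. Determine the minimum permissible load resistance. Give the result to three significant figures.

R_L(min) ≈ 43.0 kΩ

Output resistance R_th = R1‖R2 = (8630 × 390)/9020 = 373.1 Ω.
The fractional drop is R_th/(R_th + R_L); requiring this ≤ 0.00860 gives R_L ≥ R_th(1/0.00860 − 1) = 373.1 × 115.3 = 43.0 kΩ.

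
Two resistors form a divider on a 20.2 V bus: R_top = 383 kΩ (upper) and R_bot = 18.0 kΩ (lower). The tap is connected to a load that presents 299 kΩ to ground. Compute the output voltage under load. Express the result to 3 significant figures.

V_out ≈ 0.857 V

The load sits in parallel with R_bot: R_bot‖R_L = (18.0 × 299) / (18.0 + 299) = 16.98 kΩ.
V_out = 20.2 × 16.98 / (383 + 16.98) = 20.2 × 16.98/400.0 = 0.857 V.
(Unloaded it would have been 0.907 V.)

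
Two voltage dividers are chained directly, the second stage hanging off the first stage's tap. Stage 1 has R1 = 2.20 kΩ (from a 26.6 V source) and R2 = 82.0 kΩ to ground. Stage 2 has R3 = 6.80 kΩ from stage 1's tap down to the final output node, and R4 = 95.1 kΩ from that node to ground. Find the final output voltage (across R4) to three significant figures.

V_out ≈ 23.7 V

Stage 2 presents R3+R4 = 101.9 kΩ as a load on stage 1's tap.
Stage 1's lower leg becomes R2‖(R3+R4) = 45.44 kΩ, so V_mid = 26.6 × 45.44/47.64 = 25.37 V.
Stage 2 is itself unloaded: V_out = V_mid × R4/(R3+R4) = 25.37 × 95.1/101.9 = 23.7 V.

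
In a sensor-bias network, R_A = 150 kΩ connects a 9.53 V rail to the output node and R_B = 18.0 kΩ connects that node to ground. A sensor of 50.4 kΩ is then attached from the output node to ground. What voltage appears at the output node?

V_out ≈ 0.774 V

The load sits in parallel with R_B: R_B‖R_L = (18.0 × 50.4) / (18.0 + 50.4) = 13.26 kΩ.
V_out = 9.53 × 13.26 / (150 + 13.26) = 9.53 × 13.26/163.3 = 0.774 V.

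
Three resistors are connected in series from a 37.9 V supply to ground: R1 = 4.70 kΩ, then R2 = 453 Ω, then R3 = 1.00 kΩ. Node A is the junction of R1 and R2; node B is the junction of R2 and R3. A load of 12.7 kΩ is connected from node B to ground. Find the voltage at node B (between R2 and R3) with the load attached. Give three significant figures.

V ≈ 5.78 V

At node B, R3 is in parallel with the load: R3‖R_L = 927.0 Ω.
Below node A the resistance is R2 + (R3‖R_L) = 1380 Ω, so V_A = 37.9 × 1380/6080 = 8.602 V.
Then V_B = V_A × (R3‖R_L)/(R2 + R3‖R_L) = 8.602 × 927.0/1380 = 5.78 V.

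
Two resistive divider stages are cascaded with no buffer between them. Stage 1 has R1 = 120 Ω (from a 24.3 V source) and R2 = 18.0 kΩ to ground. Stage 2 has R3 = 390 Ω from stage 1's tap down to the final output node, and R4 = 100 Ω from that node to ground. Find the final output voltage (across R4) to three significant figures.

Stage 2 presents R3+R4 = 490.0 Ω as a load on stage 1's tap.
Stage 1's lower leg becomes R2‖(R3+R4) = 477.0 Ω, so V_mid = 24.3 × 477.0/597.0 = 19.42 V.
Stage 2 is itself unloaded: V_out = V_mid × R4/(R3+R4) = 19.42 × 100/490.0 = 3.96 V.

V_out ≈ 3.96 V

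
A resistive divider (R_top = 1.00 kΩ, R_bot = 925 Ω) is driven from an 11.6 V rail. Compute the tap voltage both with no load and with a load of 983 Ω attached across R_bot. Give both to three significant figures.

Unloaded: 5.57 V; loaded: 3.74 V

Open-circuit: V = 11.6 × 925/(1000 + 925) = 5.57 V.
With the load, R_bot becomes R_bot‖R_L = 476.6 Ω, so V = 11.6 × 476.6/1477 = 3.74 V.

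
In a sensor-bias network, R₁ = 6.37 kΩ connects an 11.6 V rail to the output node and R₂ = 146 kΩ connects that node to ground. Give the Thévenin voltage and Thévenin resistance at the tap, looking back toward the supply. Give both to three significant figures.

V_th is the open-circuit tap voltage: 11.6 × 146/(6.37 + 146) = 11.1 V.
With the supply zeroed, R₁ and R₂ appear in parallel from the tap: R_th = R₁‖R₂ = (6.37 × 146)/152.4 = 6.10 kΩ.

V_th = 11.1 V, R_th = 6.10 kΩ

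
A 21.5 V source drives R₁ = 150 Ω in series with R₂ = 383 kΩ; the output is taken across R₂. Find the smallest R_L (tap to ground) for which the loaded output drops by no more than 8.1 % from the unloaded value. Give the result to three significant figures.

Output resistance R_th = R₁‖R₂ = (150 × 383000)/383200 = 149.9 Ω.
The fractional drop is R_th/(R_th + R_L); requiring this ≤ 0.0810 gives R_L ≥ R_th(1/0.0810 − 1) = 149.9 × 11.35 = 1.70 kΩ.

R_L(min) ≈ 1.70 kΩ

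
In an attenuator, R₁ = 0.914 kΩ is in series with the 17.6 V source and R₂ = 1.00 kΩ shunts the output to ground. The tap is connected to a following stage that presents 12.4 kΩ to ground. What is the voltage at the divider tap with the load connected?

The load sits in parallel with R₂: R₂‖R_L = (1000 × 12400) / (1000 + 12400) = 925.4 Ω.
V_out = 17.6 × 925.4 / (914 + 925.4) = 17.6 × 925.4/1839 = 8.85 V.

V_out ≈ 8.85 V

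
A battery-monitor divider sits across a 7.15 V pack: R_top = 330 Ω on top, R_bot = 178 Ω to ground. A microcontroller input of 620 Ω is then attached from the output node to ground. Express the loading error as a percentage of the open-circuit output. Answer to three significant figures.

15.7 %

The divider's output (Thévenin) resistance is R_top‖R_bot = 115.6 Ω.
Fractional drop under load = R_th/(R_th + R_L) = 115.6 / (115.6 + 620) = 0.1572.
So the output falls by 15.7 %.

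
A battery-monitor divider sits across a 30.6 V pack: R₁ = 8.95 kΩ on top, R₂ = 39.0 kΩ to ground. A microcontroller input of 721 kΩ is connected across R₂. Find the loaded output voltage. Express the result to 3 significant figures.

V_out ≈ 24.6 V

The load sits in parallel with R₂: R₂‖R_L = (39.0 × 721) / (39.0 + 721) = 37.00 kΩ.
V_out = 30.6 × 37.00 / (8.95 + 37.00) = 30.6 × 37.00/45.95 = 24.6 V.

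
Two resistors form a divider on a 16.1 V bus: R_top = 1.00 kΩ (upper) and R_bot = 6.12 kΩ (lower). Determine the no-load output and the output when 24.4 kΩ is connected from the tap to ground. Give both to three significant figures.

Open-circuit: V = 16.1 × 6.12/(1.00 + 6.12) = 13.8 V.
With the load, R_bot becomes R_bot‖R_L = 4.893 kΩ, so V = 16.1 × 4.893/5.893 = 13.4 V.

Unloaded: 13.8 V; loaded: 13.4 V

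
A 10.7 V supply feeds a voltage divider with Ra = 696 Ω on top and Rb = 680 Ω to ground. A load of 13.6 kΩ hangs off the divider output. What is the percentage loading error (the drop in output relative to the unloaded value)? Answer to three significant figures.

2.47 %

The divider's output (Thévenin) resistance is Ra‖Rb = 344.0 Ω.
Fractional drop under load = R_th/(R_th + R_L) = 344.0 / (344.0 + 13600) = 0.02467.
So the output falls by 2.47 %.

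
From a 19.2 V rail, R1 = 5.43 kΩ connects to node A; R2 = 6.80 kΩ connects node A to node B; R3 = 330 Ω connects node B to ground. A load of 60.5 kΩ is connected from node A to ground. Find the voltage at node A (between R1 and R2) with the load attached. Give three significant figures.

V ≈ 10.4 V

Below node A the series string R2+R3 = 7130 Ω sits in parallel with the 60500 Ω load: 6378 Ω.
V_A = 19.2 × 6378/(5430 + 6378) = 10.4 V.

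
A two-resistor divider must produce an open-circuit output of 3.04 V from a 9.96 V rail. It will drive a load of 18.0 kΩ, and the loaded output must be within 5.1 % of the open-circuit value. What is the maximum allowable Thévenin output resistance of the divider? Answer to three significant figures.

R_th ≤ 967 Ω

Loading drop = R_th/(R_th + R_L) ≤ 0.0510, so R_th ≤ R_L · ε/(1−ε) = 18.0 kΩ × 0.0510/0.9490 = 967 Ω.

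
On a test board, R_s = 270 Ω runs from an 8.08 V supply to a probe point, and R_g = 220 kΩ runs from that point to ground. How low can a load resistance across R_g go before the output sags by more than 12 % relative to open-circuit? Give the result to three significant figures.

Output resistance R_th = R_s‖R_g = (270 × 220000)/220300 = 269.7 Ω.
The fractional drop is R_th/(R_th + R_L); requiring this ≤ 0.120 gives R_L ≥ R_th(1/0.120 − 1) = 269.7 × 7.333 = 1.98 kΩ.

R_L(min) ≈ 1.98 kΩ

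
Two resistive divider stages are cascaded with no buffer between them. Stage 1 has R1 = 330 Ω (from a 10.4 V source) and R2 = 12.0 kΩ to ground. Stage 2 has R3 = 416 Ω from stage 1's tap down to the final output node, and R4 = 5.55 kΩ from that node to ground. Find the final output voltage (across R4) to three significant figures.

Stage 2 presents R3+R4 = 5966 Ω as a load on stage 1's tap.
Stage 1's lower leg becomes R2‖(R3+R4) = 3985 Ω, so V_mid = 10.4 × 3985/4315 = 9.605 V.
Stage 2 is itself unloaded: V_out = V_mid × R4/(R3+R4) = 9.605 × 5550/5966 = 8.93 V.

V_out ≈ 8.93 V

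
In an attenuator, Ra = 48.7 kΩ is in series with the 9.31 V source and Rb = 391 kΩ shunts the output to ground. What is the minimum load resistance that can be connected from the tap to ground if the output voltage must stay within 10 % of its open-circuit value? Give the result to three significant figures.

Output resistance R_th = Ra‖Rb = (48.7 × 391)/439.7 = 43.31 kΩ.
The fractional drop is R_th/(R_th + R_L); requiring this ≤ 0.100 gives R_L ≥ R_th(1/0.100 − 1) = 43.31 × 9.000 = 390 kΩ.

R_L(min) ≈ 390 kΩ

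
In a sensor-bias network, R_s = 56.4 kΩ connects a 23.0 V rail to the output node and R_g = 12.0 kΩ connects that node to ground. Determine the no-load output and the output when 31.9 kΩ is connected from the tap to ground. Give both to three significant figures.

Unloaded: 4.04 V; loaded: 3.08 V

Open-circuit: V = 23.0 × 12.0/(56.4 + 12.0) = 4.04 V.
With the load, R_g becomes R_g‖R_L = 8.720 kΩ, so V = 23.0 × 8.720/65.12 = 3.08 V.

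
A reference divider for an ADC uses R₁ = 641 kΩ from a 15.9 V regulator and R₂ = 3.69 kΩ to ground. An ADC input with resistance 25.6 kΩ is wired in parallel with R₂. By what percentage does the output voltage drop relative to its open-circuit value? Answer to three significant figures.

12.5 %

Unloaded V = 15.9 × 3.69/644.7 = 0.091007 V.
Loaded: R₂‖R_L = 3.225 kΩ, giving V = 15.9 × 3.225/644.2 = 0.079599 V.
Drop = (0.091007 − 0.079599) / 0.091007 = 12.5 %.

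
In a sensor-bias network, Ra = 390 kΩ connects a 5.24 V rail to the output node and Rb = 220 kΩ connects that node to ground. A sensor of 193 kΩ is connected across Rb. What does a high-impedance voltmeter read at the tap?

The load sits in parallel with Rb: Rb‖R_L = (220 × 193) / (220 + 193) = 102.8 kΩ.
V_out = 5.24 × 102.8 / (390 + 102.8) = 5.24 × 102.8/492.8 = 1.09 V.
(Unloaded it would have been 1.89 V.)

V_out ≈ 1.09 V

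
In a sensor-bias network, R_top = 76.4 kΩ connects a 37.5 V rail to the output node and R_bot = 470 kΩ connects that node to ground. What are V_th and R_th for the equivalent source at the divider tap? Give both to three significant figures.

V_th = 32.3 V, R_th = 65.7 kΩ

V_th is the open-circuit tap voltage: 37.5 × 470/(76.4 + 470) = 32.3 V.
With the supply zeroed, R_top and R_bot appear in parallel from the tap: R_th = R_top‖R_bot = (76.4 × 470)/546.4 = 65.7 kΩ.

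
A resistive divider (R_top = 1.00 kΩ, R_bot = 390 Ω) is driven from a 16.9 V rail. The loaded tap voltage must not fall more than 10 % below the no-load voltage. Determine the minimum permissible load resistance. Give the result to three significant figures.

R_L(min) ≈ 2.53 kΩ

Output resistance R_th = R_top‖R_bot = (1000 × 390)/1390 = 280.6 Ω.
The fractional drop is R_th/(R_th + R_L); requiring this ≤ 0.100 gives R_L ≥ R_th(1/0.100 − 1) = 280.6 × 9.000 = 2.53 kΩ.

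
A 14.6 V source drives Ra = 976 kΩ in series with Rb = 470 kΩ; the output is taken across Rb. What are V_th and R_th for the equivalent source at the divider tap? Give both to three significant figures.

V_th = 4.75 V, R_th = 317 kΩ

V_th is the open-circuit tap voltage: 14.6 × 470/(976 + 470) = 4.75 V.
With the supply zeroed, Ra and Rb appear in parallel from the tap: R_th = Ra‖Rb = (976 × 470)/1446 = 317 kΩ.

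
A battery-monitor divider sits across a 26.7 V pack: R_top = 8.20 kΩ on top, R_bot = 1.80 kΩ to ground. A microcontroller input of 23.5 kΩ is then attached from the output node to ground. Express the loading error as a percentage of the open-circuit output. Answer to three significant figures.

The divider's output (Thévenin) resistance is R_top‖R_bot = 1.476 kΩ.
Fractional drop under load = R_th/(R_th + R_L) = 1.476 / (1.476 + 23.5) = 0.05910.
So the output falls by 5.91 %.

5.91 %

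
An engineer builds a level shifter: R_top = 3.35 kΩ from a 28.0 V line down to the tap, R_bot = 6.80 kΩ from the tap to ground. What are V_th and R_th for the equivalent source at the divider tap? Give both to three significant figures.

V_th is the open-circuit tap voltage: 28.0 × 6.80/(3.35 + 6.80) = 18.8 V.
With the supply zeroed, R_top and R_bot appear in parallel from the tap: R_th = R_top‖R_bot = (3.35 × 6.80)/10.15 = 2.24 kΩ.

V_th = 18.8 V, R_th = 2.24 kΩ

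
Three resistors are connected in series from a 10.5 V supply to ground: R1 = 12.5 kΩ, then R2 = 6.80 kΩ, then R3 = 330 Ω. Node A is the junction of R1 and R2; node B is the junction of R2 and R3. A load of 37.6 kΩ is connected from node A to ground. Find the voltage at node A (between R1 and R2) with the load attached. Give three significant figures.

V ≈ 3.40 V

Below node A the series string R2+R3 = 7130 Ω sits in parallel with the 37600 Ω load: 5993 Ω.
V_A = 10.5 × 5993/(12500 + 5993) = 3.40 V.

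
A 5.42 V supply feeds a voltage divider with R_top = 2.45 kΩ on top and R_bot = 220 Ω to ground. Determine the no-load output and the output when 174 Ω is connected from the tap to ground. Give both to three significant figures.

Open-circuit: V = 5.42 × 220/(2450 + 220) = 0.447 V.
With the load, R_bot becomes R_bot‖R_L = 97.16 Ω, so V = 5.42 × 97.16/2547 = 0.207 V.

Unloaded: 0.447 V; loaded: 0.207 V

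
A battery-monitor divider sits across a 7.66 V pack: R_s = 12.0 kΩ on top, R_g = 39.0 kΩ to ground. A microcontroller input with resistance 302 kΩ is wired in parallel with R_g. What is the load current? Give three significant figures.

R_g‖R_L = 34.54 kΩ; V_out = 7.66 × 34.54/46.54 = 5.685 V.
I_L = V_out / R_L = 5.685 / 302 kΩ = 0.0188 mA.

I_L ≈ 0.0188 mA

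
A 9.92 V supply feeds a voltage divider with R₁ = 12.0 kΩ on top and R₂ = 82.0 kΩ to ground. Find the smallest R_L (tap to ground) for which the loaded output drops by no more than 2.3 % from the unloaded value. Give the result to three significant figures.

Output resistance R_th = R₁‖R₂ = (12.0 × 82.0)/94.00 = 10.47 kΩ.
The fractional drop is R_th/(R_th + R_L); requiring this ≤ 0.0230 gives R_L ≥ R_th(1/0.0230 − 1) = 10.47 × 42.48 = 445 kΩ.

R_L(min) ≈ 445 kΩ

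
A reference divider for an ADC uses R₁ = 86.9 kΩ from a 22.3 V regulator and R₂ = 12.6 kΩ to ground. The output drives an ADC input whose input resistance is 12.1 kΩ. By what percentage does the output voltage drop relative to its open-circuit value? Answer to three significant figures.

Unloaded V = 22.3 × 12.6/99.50 = 2.824 V.
Loaded: R₂‖R_L = 6.172 kΩ, giving V = 22.3 × 6.172/93.07 = 1.479 V.
Drop = (2.824 − 1.479) / 2.824 = 47.6 %.

47.6 %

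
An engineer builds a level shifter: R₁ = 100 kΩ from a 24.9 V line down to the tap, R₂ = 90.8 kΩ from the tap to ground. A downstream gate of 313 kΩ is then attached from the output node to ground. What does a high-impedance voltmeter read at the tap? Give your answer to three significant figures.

The load sits in parallel with R₂: R₂‖R_L = (90.8 × 313) / (90.8 + 313) = 70.38 kΩ.
V_out = 24.9 × 70.38 / (100 + 70.38) = 24.9 × 70.38/170.4 = 10.3 V.

V_out ≈ 10.3 V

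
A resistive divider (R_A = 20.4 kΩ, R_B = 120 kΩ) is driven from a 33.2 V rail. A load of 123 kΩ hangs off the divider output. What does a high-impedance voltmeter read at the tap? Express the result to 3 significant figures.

V_out ≈ 24.9 V

The load sits in parallel with R_B: R_B‖R_L = (120 × 123) / (120 + 123) = 60.74 kΩ.
V_out = 33.2 × 60.74 / (20.4 + 60.74) = 33.2 × 60.74/81.14 = 24.9 V.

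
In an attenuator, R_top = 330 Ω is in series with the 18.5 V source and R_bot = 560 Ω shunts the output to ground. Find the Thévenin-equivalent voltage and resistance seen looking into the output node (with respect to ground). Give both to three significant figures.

V_th = 11.6 V, R_th = 208 Ω

V_th is the open-circuit tap voltage: 18.5 × 560/(330 + 560) = 11.6 V.
With the supply zeroed, R_top and R_bot appear in parallel from the tap: R_th = R_top‖R_bot = (330 × 560)/890.0 = 208 Ω.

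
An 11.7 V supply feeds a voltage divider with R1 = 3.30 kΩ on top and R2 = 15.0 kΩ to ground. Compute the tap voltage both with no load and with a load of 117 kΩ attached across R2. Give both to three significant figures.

Unloaded: 9.59 V; loaded: 9.37 V

Open-circuit: V = 11.7 × 15.0/(3.30 + 15.0) = 9.59 V.
With the load, R2 becomes R2‖R_L = 13.30 kΩ, so V = 11.7 × 13.30/16.60 = 9.37 V.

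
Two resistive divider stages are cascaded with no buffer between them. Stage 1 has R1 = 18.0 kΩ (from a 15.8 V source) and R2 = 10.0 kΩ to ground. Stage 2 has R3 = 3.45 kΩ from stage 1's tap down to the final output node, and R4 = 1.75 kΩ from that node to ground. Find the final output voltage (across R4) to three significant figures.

V_out ≈ 0.849 V

Stage 2 presents R3+R4 = 5.200 kΩ as a load on stage 1's tap.
Stage 1's lower leg becomes R2‖(R3+R4) = 3.421 kΩ, so V_mid = 15.8 × 3.421/21.42 = 2.523 V.
Stage 2 is itself unloaded: V_out = V_mid × R4/(R3+R4) = 2.523 × 1.75/5.200 = 0.849 V.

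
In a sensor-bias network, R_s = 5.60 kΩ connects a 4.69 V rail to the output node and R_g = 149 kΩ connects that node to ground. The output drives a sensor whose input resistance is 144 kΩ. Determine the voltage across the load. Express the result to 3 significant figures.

V_out ≈ 4.36 V

The load sits in parallel with R_g: R_g‖R_L = (149 × 144) / (149 + 144) = 73.23 kΩ.
V_out = 4.69 × 73.23 / (5.60 + 73.23) = 4.69 × 73.23/78.83 = 4.36 V.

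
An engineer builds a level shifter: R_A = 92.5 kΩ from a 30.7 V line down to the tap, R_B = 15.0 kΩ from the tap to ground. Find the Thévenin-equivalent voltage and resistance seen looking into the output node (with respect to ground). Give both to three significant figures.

V_th = 4.28 V, R_th = 12.9 kΩ

V_th is the open-circuit tap voltage: 30.7 × 15.0/(92.5 + 15.0) = 4.28 V.
With the supply zeroed, R_A and R_B appear in parallel from the tap: R_th = R_A‖R_B = (92.5 × 15.0)/107.5 = 12.9 kΩ.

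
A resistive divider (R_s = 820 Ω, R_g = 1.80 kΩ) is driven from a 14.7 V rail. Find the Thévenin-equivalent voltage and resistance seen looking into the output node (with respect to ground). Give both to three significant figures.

V_th is the open-circuit tap voltage: 14.7 × 1800/(820 + 1800) = 10.1 V.
With the supply zeroed, R_s and R_g appear in parallel from the tap: R_th = R_s‖R_g = (820 × 1800)/2620 = 563 Ω.

V_th = 10.1 V, R_th = 563 Ω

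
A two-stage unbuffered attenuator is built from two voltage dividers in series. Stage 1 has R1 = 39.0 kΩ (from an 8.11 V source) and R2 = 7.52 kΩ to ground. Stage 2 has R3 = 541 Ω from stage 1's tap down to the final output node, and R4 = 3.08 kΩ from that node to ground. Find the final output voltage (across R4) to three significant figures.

V_out ≈ 0.407 V

Stage 2 presents R3+R4 = 3621 Ω as a load on stage 1's tap.
Stage 1's lower leg becomes R2‖(R3+R4) = 2444 Ω, so V_mid = 8.11 × 2444/41440 = 0.4783 V.
Stage 2 is itself unloaded: V_out = V_mid × R4/(R3+R4) = 0.4783 × 3080/3621 = 0.407 V.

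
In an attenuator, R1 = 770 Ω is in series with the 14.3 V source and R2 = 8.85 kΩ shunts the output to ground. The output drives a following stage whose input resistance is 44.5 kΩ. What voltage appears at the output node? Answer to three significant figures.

V_out ≈ 12.9 V

The load sits in parallel with R2: R2‖R_L = (8850 × 44500) / (8850 + 44500) = 7382 Ω.
V_out = 14.3 × 7382 / (770 + 7382) = 14.3 × 7382/8152 = 12.9 V.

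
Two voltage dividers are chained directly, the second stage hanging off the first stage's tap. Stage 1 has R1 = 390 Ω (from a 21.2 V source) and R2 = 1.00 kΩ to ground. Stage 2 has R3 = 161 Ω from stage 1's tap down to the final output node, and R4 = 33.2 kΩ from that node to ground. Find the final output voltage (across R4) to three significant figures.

V_out ≈ 15.1 V

Stage 2 presents R3+R4 = 33360 Ω as a load on stage 1's tap.
Stage 1's lower leg becomes R2‖(R3+R4) = 970.9 Ω, so V_mid = 21.2 × 970.9/1361 = 15.12 V.
Stage 2 is itself unloaded: V_out = V_mid × R4/(R3+R4) = 15.12 × 33200/33360 = 15.1 V.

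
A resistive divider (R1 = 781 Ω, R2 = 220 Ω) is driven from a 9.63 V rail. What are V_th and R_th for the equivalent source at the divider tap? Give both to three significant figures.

V_th is the open-circuit tap voltage: 9.63 × 220/(781 + 220) = 2.12 V.
With the supply zeroed, R1 and R2 appear in parallel from the tap: R_th = R1‖R2 = (781 × 220)/1001 = 172 Ω.

V_th = 2.12 V, R_th = 172 Ω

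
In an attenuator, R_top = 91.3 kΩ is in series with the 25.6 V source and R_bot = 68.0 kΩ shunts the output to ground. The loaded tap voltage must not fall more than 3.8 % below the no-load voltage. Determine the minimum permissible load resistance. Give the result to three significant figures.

Output resistance R_th = R_top‖R_bot = (91.3 × 68.0)/159.3 = 38.97 kΩ.
The fractional drop is R_th/(R_th + R_L); requiring this ≤ 0.0380 gives R_L ≥ R_th(1/0.0380 − 1) = 38.97 × 25.32 = 987 kΩ.

R_L(min) ≈ 987 kΩ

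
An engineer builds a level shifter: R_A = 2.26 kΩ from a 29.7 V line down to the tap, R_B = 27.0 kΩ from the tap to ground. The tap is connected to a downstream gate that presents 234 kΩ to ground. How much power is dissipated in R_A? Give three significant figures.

P ≈ 2.85 mW

Total resistance from the source is R_A + (R_B‖R_L) = 26.47 kΩ, so I = 29.7/26.47 kΩ = 1.122 mA.
P = I²·R_A = (1.122 mA)² × 2.26 kΩ = 2.85 mW.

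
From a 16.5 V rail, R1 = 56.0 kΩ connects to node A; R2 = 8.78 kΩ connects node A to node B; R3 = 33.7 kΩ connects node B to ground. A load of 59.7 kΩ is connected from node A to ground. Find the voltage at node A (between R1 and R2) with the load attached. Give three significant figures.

Below node A the series string R2+R3 = 42.48 kΩ sits in parallel with the 59.7 kΩ load: 24.82 kΩ.
V_A = 16.5 × 24.82/(56.0 + 24.82) = 5.07 V.

V ≈ 5.07 V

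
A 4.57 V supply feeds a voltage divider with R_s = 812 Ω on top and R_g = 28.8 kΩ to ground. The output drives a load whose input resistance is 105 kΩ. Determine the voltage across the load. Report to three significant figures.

The load sits in parallel with R_g: R_g‖R_L = (28800 × 105000) / (28800 + 105000) = 22600 Ω.
V_out = 4.57 × 22600 / (812 + 22600) = 4.57 × 22600/23410 = 4.41 V.

V_out ≈ 4.41 V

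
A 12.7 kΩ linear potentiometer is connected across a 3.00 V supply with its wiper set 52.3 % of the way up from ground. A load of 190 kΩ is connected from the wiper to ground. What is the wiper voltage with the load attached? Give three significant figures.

V ≈ 1.54 V

The wiper splits the pot into (1−α)R = 6.058 kΩ above and αR = 6.642 kΩ below.
Lower section ‖ load = 6.418 kΩ.
V_wiper = 3.00 × 6.418/(6.058 + 6.418) = 1.54 V.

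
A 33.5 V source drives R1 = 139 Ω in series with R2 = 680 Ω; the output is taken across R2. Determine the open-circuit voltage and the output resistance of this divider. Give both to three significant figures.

V_th is the open-circuit tap voltage: 33.5 × 680/(139 + 680) = 27.8 V.
With the supply zeroed, R1 and R2 appear in parallel from the tap: R_th = R1‖R2 = (139 × 680)/819.0 = 115 Ω.

V_th = 27.8 V, R_th = 115 Ω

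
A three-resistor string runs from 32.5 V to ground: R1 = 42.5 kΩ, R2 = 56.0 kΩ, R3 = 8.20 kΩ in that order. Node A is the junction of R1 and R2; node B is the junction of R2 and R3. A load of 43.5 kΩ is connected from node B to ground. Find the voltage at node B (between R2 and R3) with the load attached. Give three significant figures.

V ≈ 2.13 V

At node B, R3 is in parallel with the load: R3‖R_L = 6.899 kΩ.
Below node A the resistance is R2 + (R3‖R_L) = 62.90 kΩ, so V_A = 32.5 × 62.90/105.4 = 19.40 V.
Then V_B = V_A × (R3‖R_L)/(R2 + R3‖R_L) = 19.40 × 6.899/62.90 = 2.13 V.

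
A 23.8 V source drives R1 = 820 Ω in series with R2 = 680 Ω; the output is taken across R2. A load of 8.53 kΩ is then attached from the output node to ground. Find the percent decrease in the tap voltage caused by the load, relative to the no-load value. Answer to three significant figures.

4.18 %

The divider's output (Thévenin) resistance is R1‖R2 = 371.7 Ω.
Fractional drop under load = R_th/(R_th + R_L) = 371.7 / (371.7 + 8530) = 0.04176.
So the output falls by 4.18 %.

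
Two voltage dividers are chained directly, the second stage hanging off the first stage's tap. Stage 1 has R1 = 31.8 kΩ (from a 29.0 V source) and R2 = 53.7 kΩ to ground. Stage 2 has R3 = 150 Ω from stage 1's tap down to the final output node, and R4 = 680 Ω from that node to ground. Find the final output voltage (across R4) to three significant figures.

V_out ≈ 0.595 V

Stage 2 presents R3+R4 = 830.0 Ω as a load on stage 1's tap.
Stage 1's lower leg becomes R2‖(R3+R4) = 817.4 Ω, so V_mid = 29.0 × 817.4/32620 = 0.7267 V.
Stage 2 is itself unloaded: V_out = V_mid × R4/(R3+R4) = 0.7267 × 680/830.0 = 0.595 V.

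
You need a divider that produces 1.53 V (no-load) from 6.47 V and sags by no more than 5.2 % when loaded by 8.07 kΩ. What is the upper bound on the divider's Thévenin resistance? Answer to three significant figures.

R_th ≤ 443 Ω

Loading drop = R_th/(R_th + R_L) ≤ 0.0520, so R_th ≤ R_L · ε/(1−ε) = 8.07 kΩ × 0.0520/0.9480 = 443 Ω.
(Any R1, R2 with R2/(R1+R2) = 0.236 and R1‖R2 ≤ 443 Ω will meet the spec.)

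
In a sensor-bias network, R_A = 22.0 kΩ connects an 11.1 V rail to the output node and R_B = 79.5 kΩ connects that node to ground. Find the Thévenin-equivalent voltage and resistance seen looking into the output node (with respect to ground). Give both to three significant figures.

V_th = 8.69 V, R_th = 17.2 kΩ

V_th is the open-circuit tap voltage: 11.1 × 79.5/(22.0 + 79.5) = 8.69 V.
With the supply zeroed, R_A and R_B appear in parallel from the tap: R_th = R_A‖R_B = (22.0 × 79.5)/101.5 = 17.2 kΩ.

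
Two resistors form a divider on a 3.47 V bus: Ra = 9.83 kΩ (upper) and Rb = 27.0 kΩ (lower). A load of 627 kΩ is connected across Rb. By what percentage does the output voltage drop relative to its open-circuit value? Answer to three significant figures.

The divider's output (Thévenin) resistance is Ra‖Rb = 7.206 kΩ.
Fractional drop under load = R_th/(R_th + R_L) = 7.206 / (7.206 + 627) = 0.01136.
So the output falls by 1.14 %.

1.14 %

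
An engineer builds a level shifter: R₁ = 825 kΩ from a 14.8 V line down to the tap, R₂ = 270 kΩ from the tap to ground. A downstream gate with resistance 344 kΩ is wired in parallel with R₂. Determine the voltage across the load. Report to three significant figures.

V_out ≈ 2.29 V

The load sits in parallel with R₂: R₂‖R_L = (270 × 344) / (270 + 344) = 151.3 kΩ.
V_out = 14.8 × 151.3 / (825 + 151.3) = 14.8 × 151.3/976.3 = 2.29 V.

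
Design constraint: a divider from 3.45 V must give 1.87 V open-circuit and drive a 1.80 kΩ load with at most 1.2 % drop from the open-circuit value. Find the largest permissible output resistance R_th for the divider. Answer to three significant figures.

R_th ≤ 21.9 Ω

Loading drop = R_th/(R_th + R_L) ≤ 0.0120, so R_th ≤ R_L · ε/(1−ε) = 1.80 kΩ × 0.0120/0.9880 = 21.9 Ω.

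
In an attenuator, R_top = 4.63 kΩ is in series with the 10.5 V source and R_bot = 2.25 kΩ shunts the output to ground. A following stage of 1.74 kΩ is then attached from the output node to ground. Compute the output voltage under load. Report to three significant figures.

V_out ≈ 1.84 V

The load sits in parallel with R_bot: R_bot‖R_L = (2.25 × 1.74) / (2.25 + 1.74) = 0.9812 kΩ.
V_out = 10.5 × 0.9812 / (4.63 + 0.9812) = 10.5 × 0.9812/5.611 = 1.84 V.
(Unloaded it would have been 3.43 V.)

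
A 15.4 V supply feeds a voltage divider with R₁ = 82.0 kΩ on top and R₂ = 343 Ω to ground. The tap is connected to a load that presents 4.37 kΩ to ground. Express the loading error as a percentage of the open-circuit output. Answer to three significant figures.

7.25 %

The divider's output (Thévenin) resistance is R₁‖R₂ = 341.6 Ω.
Fractional drop under load = R_th/(R_th + R_L) = 341.6 / (341.6 + 4370) = 0.07250.
So the output falls by 7.25 %.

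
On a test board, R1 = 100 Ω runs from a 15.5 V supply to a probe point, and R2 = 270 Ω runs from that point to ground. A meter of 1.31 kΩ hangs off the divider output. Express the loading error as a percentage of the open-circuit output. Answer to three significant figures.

The divider's output (Thévenin) resistance is R1‖R2 = 72.97 Ω.
Fractional drop under load = R_th/(R_th + R_L) = 72.97 / (72.97 + 1310) = 0.05277.
So the output falls by 5.28 %.

5.28 %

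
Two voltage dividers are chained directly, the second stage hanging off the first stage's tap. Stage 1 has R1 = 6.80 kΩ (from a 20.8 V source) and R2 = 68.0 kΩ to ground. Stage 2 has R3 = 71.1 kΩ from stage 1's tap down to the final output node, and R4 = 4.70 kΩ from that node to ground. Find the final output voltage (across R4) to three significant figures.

Stage 2 presents R3+R4 = 75.80 kΩ as a load on stage 1's tap.
Stage 1's lower leg becomes R2‖(R3+R4) = 35.84 kΩ, so V_mid = 20.8 × 35.84/42.64 = 17.48 V.
Stage 2 is itself unloaded: V_out = V_mid × R4/(R3+R4) = 17.48 × 4.70/75.80 = 1.08 V.

V_out ≈ 1.08 V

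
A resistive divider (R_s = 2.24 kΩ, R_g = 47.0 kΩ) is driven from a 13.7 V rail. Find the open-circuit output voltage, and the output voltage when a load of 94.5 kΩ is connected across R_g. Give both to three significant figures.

Unloaded: 13.1 V; loaded: 12.8 V

Open-circuit: V = 13.7 × 47.0/(2.24 + 47.0) = 13.1 V.
With the load, R_g becomes R_g‖R_L = 31.39 kΩ, so V = 13.7 × 31.39/33.63 = 12.8 V.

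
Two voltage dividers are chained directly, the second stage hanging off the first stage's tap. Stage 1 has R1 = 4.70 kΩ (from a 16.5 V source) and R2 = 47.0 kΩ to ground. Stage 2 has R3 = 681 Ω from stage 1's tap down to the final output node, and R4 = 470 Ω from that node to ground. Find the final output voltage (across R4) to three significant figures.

Stage 2 presents R3+R4 = 1151 Ω as a load on stage 1's tap.
Stage 1's lower leg becomes R2‖(R3+R4) = 1123 Ω, so V_mid = 16.5 × 1123/5823 = 3.183 V.
Stage 2 is itself unloaded: V_out = V_mid × R4/(R3+R4) = 3.183 × 470/1151 = 1.30 V.

V_out ≈ 1.30 V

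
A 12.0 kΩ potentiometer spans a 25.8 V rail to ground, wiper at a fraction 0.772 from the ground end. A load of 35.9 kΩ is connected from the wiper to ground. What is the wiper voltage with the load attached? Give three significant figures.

V ≈ 18.8 V

The wiper splits the pot into (1−α)R = 2.736 kΩ above and αR = 9.264 kΩ below.
Lower section ‖ load = 7.364 kΩ.
V_wiper = 25.8 × 7.364/(2.736 + 7.364) = 18.8 V.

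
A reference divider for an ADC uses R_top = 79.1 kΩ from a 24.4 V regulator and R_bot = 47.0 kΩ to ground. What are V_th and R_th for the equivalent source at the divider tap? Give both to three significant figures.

V_th = 9.09 V, R_th = 29.5 kΩ

V_th is the open-circuit tap voltage: 24.4 × 47.0/(79.1 + 47.0) = 9.09 V.
With the supply zeroed, R_top and R_bot appear in parallel from the tap: R_th = R_top‖R_bot = (79.1 × 47.0)/126.1 = 29.5 kΩ.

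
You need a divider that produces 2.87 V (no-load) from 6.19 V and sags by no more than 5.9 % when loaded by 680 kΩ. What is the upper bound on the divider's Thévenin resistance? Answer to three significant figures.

R_th ≤ 42.6 kΩ

Loading drop = R_th/(R_th + R_L) ≤ 0.0590, so R_th ≤ R_L · ε/(1−ε) = 680 kΩ × 0.0590/0.9410 = 42.6 kΩ.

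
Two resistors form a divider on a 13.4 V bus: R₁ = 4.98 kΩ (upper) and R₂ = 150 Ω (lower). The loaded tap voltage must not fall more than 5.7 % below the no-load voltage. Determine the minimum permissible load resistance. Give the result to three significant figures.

Output resistance R_th = R₁‖R₂ = (4980 × 150)/5130 = 145.6 Ω.
The fractional drop is R_th/(R_th + R_L); requiring this ≤ 0.0570 gives R_L ≥ R_th(1/0.0570 − 1) = 145.6 × 16.54 = 2.41 kΩ.

R_L(min) ≈ 2.41 kΩ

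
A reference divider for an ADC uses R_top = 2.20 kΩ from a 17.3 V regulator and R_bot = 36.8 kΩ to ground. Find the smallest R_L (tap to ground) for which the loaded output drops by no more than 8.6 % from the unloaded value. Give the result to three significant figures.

Output resistance R_th = R_top‖R_bot = (2.20 × 36.8)/39.00 = 2.076 kΩ.
The fractional drop is R_th/(R_th + R_L); requiring this ≤ 0.0860 gives R_L ≥ R_th(1/0.0860 − 1) = 2.076 × 10.63 = 22.1 kΩ.

R_L(min) ≈ 22.1 kΩ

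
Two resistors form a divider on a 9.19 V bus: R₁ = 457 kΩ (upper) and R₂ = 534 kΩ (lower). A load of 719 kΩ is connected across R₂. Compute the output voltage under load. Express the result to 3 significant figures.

V_out ≈ 3.69 V

The load sits in parallel with R₂: R₂‖R_L = (534 × 719) / (534 + 719) = 306.4 kΩ.
V_out = 9.19 × 306.4 / (457 + 306.4) = 9.19 × 306.4/763.4 = 3.69 V.
(Unloaded it would have been 4.95 V.)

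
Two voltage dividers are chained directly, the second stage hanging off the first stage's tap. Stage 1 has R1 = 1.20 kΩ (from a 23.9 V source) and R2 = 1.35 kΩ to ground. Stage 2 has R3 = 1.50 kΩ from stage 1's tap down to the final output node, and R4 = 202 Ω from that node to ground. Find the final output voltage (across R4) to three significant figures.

V_out ≈ 1.09 V

Stage 2 presents R3+R4 = 1702 Ω as a load on stage 1's tap.
Stage 1's lower leg becomes R2‖(R3+R4) = 752.9 Ω, so V_mid = 23.9 × 752.9/1953 = 9.214 V.
Stage 2 is itself unloaded: V_out = V_mid × R4/(R3+R4) = 9.214 × 202/1702 = 1.09 V.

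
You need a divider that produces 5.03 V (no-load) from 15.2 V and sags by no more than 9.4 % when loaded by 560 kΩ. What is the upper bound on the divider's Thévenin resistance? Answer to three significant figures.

Loading drop = R_th/(R_th + R_L) ≤ 0.0940, so R_th ≤ R_L · ε/(1−ε) = 560 kΩ × 0.0940/0.9060 = 58.1 kΩ.
(Any R1, R2 with R2/(R1+R2) = 0.331 and R1‖R2 ≤ 58.1 kΩ will meet the spec.)

R_th ≤ 58.1 kΩ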